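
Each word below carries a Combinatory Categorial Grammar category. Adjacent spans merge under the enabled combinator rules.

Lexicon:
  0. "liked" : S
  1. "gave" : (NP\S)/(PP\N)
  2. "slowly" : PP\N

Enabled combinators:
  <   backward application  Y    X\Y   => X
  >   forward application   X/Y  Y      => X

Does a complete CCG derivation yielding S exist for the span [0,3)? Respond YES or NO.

NO

S (NP\S)/(PP\N) PP\N
CKY chart[0,3] = {NP}; S ∉ chart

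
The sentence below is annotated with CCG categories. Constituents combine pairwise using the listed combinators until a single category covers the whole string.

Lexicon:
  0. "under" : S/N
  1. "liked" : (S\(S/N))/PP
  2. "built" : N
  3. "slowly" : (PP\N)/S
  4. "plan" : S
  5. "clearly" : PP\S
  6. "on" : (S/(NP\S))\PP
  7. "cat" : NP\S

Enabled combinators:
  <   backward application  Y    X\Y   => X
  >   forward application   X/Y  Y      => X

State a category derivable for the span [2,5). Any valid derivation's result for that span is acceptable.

[0,8] S   >
  [0,7] S/(NP\S)   <
    [0,6] PP   <
      [0,5] S   <
        [0,1] "under" : S/N
        [1,5] S\(S/N)   >
          [1,2] "liked" : (S\(S/N))/PP
          [2,5] PP   <
            [2,3] "built" : N
            [3,5] PP\N   >
              [3,4] "slowly" : (PP\N)/S
              [4,5] "plan" : S
      [5,6] "clearly" : PP\S
    [6,7] "on" : (S/(NP\S))\PP
  [7,8] "cat" : NP\S

PP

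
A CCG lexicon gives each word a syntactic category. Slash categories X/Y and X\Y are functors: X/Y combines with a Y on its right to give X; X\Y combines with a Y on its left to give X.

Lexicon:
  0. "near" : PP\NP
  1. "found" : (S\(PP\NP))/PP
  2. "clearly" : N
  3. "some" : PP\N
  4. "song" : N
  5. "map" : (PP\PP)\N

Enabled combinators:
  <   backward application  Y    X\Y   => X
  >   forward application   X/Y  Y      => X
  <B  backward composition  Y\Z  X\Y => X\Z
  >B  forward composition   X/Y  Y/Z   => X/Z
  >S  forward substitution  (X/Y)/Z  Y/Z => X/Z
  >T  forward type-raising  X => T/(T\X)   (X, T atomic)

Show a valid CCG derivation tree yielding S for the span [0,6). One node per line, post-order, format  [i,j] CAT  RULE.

[0,1] PP\NP  lex  "near"
[1,2] (S\(PP\NP))/PP  lex  "found"
[2,3] N  lex  "clearly"
[3,4] PP\N  lex  "some"
[4,5] N  lex  "song"
[5,6] (PP\PP)\N  lex  "map"
[4,6] PP\PP  <  k=5
[3,6] PP\N  <B  k=4
[2,6] PP  <  k=3
[1,6] S\(PP\NP)  >  k=2
[0,6] S  <  k=1

[0,6] S   <
  [0,1] "near" : PP\NP
  [1,6] S\(PP\NP)   >
    [1,2] "found" : (S\(PP\NP))/PP
    [2,6] PP   <
      [2,3] "clearly" : N
      [3,6] PP\N   <B
        [3,4] "some" : PP\N
        [4,6] PP\PP   <
          [4,5] "song" : N
          [5,6] "map" : (PP\PP)\N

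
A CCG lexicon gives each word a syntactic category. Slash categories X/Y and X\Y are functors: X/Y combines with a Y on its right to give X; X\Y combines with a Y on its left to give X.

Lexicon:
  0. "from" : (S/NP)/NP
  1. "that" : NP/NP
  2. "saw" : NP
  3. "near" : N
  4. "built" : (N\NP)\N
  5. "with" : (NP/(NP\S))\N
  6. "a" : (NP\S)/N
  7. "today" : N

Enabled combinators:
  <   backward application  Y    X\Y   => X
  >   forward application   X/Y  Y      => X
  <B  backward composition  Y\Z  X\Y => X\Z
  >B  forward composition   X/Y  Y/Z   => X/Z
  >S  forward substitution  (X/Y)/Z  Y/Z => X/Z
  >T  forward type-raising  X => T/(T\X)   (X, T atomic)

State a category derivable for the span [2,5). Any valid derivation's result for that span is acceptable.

N

[0,8] S   >
  [0,2] S/NP   >S
    [0,1] "from" : (S/NP)/NP
    [1,2] "that" : NP/NP
  [2,8] NP   >
    [2,6] NP/(NP\S)   <
      [2,5] N   <
        [2,3] "saw" : NP
        [3,5] N\NP   <
          [3,4] "near" : N
          [4,5] "built" : (N\NP)\N
      [5,6] "with" : (NP/(NP\S))\N
    [6,8] NP\S   >
      [6,7] "a" : (NP\S)/N
      [7,8] "today" : N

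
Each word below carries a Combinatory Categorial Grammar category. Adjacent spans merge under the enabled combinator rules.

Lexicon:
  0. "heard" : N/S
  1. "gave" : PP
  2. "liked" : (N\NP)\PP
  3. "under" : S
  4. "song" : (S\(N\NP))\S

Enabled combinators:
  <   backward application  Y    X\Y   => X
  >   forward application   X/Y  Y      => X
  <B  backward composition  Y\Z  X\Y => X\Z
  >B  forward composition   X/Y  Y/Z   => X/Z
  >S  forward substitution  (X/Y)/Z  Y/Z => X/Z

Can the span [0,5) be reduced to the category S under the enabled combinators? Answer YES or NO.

N/S PP (N\NP)\PP S (S\(N\NP))\S
CKY chart[0,5] = {N}; S ∉ chart

NO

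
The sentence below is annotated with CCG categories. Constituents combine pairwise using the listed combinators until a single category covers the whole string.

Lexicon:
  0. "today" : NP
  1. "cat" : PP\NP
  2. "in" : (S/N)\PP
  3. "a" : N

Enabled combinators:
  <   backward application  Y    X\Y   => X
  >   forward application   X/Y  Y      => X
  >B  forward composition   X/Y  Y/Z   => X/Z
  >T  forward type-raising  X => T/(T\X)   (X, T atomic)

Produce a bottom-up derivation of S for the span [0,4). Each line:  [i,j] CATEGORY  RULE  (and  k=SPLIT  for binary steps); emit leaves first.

[0,4] S   >
  [0,3] S/N   <
    [0,2] PP   <
      [0,1] "today" : NP
      [1,2] "cat" : PP\NP
    [2,3] "in" : (S/N)\PP
  [3,4] "a" : N

[0,1] NP  lex  "today"
[1,2] PP\NP  lex  "cat"
[0,2] PP  <  k=1
[2,3] (S/N)\PP  lex  "in"
[0,3] S/N  <  k=2
[3,4] N  lex  "a"
[0,4] S  >  k=3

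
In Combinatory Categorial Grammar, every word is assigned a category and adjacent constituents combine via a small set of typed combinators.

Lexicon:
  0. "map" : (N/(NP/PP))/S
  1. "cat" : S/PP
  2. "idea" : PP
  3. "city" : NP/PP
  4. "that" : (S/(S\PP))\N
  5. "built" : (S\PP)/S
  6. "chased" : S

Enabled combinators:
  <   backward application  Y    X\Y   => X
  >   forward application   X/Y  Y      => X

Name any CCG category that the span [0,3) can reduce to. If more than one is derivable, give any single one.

N/(NP/PP)

[0,7] S   >
  [0,5] S/(S\PP)   <
    [0,4] N   >
      [0,3] N/(NP/PP)   >
        [0,1] "map" : (N/(NP/PP))/S
        [1,3] S   >
          [1,2] "cat" : S/PP
          [2,3] "idea" : PP
      [3,4] "city" : NP/PP
    [4,5] "that" : (S/(S\PP))\N
  [5,7] S\PP   >
    [5,6] "built" : (S\PP)/S
    [6,7] "chased" : S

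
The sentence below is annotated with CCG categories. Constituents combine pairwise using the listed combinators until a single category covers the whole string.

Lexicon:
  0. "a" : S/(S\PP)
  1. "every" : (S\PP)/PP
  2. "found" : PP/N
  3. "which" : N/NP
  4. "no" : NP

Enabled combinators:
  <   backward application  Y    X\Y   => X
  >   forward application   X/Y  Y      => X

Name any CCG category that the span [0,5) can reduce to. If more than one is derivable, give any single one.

S

[0,5] S   >
  [0,1] "a" : S/(S\PP)
  [1,5] S\PP   >
    [1,2] "every" : (S\PP)/PP
    [2,5] PP   >
      [2,3] "found" : PP/N
      [3,5] N   >
        [3,4] "which" : N/NP
        [4,5] "no" : NP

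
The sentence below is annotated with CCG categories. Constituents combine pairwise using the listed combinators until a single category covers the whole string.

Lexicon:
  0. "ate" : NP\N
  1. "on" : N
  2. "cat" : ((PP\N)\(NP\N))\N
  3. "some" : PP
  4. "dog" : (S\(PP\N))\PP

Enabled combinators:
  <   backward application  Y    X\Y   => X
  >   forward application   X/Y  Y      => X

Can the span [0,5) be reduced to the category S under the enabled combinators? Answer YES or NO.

[0,5] S   <
  [0,3] PP\N   <
    [0,1] "ate" : NP\N
    [1,3] (PP\N)\(NP\N)   <
      [1,2] "on" : N
      [2,3] "cat" : ((PP\N)\(NP\N))\N
  [3,5] S\(PP\N)   <
    [3,4] "some" : PP
    [4,5] "dog" : (S\(PP\N))\PP

YES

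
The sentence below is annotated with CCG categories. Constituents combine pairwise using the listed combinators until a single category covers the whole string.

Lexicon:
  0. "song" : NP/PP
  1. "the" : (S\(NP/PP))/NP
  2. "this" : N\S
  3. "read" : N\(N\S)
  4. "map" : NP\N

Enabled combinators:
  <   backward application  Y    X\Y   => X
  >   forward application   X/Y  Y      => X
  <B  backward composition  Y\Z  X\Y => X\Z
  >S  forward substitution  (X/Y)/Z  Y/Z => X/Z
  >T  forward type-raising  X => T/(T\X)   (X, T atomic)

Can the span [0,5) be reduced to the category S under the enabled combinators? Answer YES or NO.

YES

[0,5] S   <
  [0,1] "song" : NP/PP
  [1,5] S\(NP/PP)   >
    [1,2] "the" : (S\(NP/PP))/NP
    [2,5] NP   <
      [2,4] N   <
        [2,3] "this" : N\S
        [3,4] "read" : N\(N\S)
      [4,5] "map" : NP\N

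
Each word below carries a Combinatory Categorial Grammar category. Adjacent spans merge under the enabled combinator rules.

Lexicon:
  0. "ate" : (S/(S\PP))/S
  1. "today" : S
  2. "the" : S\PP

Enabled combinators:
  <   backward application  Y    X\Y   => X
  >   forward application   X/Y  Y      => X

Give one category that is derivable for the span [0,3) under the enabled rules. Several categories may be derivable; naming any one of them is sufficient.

[0,3] S   >
  [0,2] S/(S\PP)   >
    [0,1] "ate" : (S/(S\PP))/S
    [1,2] "today" : S
  [2,3] "the" : S\PP

S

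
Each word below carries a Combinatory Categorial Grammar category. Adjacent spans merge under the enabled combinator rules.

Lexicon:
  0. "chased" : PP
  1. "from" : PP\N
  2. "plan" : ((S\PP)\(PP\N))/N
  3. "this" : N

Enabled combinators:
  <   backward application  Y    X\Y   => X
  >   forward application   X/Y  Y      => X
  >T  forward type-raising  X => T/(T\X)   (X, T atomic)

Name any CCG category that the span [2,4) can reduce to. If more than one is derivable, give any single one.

[0,4] S   <
  [0,1] "chased" : PP
  [1,4] S\PP   <
    [1,2] "from" : PP\N
    [2,4] (S\PP)\(PP\N)   >
      [2,3] "plan" : ((S\PP)\(PP\N))/N
      [3,4] "this" : N

(S\PP)\(PP\N)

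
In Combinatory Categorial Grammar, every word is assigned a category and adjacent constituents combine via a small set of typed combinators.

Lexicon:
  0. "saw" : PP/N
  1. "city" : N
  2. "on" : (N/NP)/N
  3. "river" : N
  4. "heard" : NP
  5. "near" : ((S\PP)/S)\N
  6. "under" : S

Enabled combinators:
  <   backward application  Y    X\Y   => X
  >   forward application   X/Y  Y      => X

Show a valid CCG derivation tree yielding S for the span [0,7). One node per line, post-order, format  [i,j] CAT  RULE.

[0,1] PP/N  lex  "saw"
[1,2] N  lex  "city"
[0,2] PP  >  k=1
[2,3] (N/NP)/N  lex  "on"
[3,4] N  lex  "river"
[2,4] N/NP  >  k=3
[4,5] NP  lex  "heard"
[2,5] N  >  k=4
[5,6] ((S\PP)/S)\N  lex  "near"
[2,6] (S\PP)/S  <  k=5
[6,7] S  lex  "under"
[2,7] S\PP  >  k=6
[0,7] S  <  k=2

[0,7] S   <
  [0,2] PP   >
    [0,1] "saw" : PP/N
    [1,2] "city" : N
  [2,7] S\PP   >
    [2,6] (S\PP)/S   <
      [2,5] N   >
        [2,4] N/NP   >
          [2,3] "on" : (N/NP)/N
          [3,4] "river" : N
        [4,5] "heard" : NP
      [5,6] "near" : ((S\PP)/S)\N
    [6,7] "under" : S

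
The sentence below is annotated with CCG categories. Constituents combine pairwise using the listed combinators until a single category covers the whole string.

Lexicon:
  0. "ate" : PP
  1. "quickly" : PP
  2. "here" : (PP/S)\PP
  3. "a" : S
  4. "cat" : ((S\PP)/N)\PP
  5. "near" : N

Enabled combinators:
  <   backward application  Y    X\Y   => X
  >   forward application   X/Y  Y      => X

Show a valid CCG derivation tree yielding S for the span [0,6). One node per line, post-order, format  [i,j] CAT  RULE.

[0,6] S   <
  [0,1] "ate" : PP
  [1,6] S\PP   >
    [1,5] (S\PP)/N   <
      [1,4] PP   >
        [1,3] PP/S   <
          [1,2] "quickly" : PP
          [2,3] "here" : (PP/S)\PP
        [3,4] "a" : S
      [4,5] "cat" : ((S\PP)/N)\PP
    [5,6] "near" : N

[0,1] PP  lex  "ate"
[1,2] PP  lex  "quickly"
[2,3] (PP/S)\PP  lex  "here"
[1,3] PP/S  <  k=2
[3,4] S  lex  "a"
[1,4] PP  >  k=3
[4,5] ((S\PP)/N)\PP  lex  "cat"
[1,5] (S\PP)/N  <  k=4
[5,6] N  lex  "near"
[1,6] S\PP  >  k=5
[0,6] S  <  k=1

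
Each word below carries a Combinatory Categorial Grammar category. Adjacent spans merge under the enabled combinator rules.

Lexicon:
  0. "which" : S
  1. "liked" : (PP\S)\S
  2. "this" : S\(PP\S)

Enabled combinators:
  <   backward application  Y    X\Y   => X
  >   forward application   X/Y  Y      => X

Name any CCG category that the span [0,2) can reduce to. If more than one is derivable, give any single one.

PP\S

[0,3] S   <
  [0,2] PP\S   <
    [0,1] "which" : S
    [1,2] "liked" : (PP\S)\S
  [2,3] "this" : S\(PP\S)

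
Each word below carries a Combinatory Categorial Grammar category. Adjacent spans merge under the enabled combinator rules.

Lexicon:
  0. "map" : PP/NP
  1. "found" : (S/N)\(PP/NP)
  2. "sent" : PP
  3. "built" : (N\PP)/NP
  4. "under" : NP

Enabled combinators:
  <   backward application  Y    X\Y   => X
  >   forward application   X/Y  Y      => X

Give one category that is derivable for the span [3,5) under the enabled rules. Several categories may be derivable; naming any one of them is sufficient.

N\PP

[0,5] S   >
  [0,2] S/N   <
    [0,1] "map" : PP/NP
    [1,2] "found" : (S/N)\(PP/NP)
  [2,5] N   <
    [2,3] "sent" : PP
    [3,5] N\PP   >
      [3,4] "built" : (N\PP)/NP
      [4,5] "under" : NP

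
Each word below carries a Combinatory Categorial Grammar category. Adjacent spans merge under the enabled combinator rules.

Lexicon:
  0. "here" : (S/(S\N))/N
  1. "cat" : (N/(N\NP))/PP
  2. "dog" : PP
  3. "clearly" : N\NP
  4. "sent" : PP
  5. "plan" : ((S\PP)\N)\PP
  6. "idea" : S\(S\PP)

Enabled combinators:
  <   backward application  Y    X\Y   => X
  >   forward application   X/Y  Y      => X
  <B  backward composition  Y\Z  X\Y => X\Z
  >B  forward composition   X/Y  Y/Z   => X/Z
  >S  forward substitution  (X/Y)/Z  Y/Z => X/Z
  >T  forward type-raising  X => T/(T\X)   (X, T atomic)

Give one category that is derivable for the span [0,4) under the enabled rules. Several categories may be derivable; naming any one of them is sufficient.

[0,7] S   >
  [0,4] S/(S\N)   >
    [0,1] "here" : (S/(S\N))/N
    [1,4] N   >
      [1,3] N/(N\NP)   >
        [1,2] "cat" : (N/(N\NP))/PP
        [2,3] "dog" : PP
      [3,4] "clearly" : N\NP
  [4,7] S\N   <B
    [4,6] (S\PP)\N   <
      [4,5] "sent" : PP
      [5,6] "plan" : ((S\PP)\N)\PP
    [6,7] "idea" : S\(S\PP)

S/(S\N)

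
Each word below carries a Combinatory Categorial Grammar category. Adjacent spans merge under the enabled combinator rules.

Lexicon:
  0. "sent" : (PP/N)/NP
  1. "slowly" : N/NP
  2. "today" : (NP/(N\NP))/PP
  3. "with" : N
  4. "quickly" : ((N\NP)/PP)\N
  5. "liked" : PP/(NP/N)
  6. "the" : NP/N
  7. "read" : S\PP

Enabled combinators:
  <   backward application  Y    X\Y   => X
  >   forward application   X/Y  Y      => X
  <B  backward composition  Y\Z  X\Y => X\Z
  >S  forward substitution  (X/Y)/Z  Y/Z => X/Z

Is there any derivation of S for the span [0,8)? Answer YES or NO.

YES

[0,8] S   <
  [0,7] PP   >
    [0,2] PP/NP   >S
      [0,1] "sent" : (PP/N)/NP
      [1,2] "slowly" : N/NP
    [2,7] NP   >
      [2,5] NP/PP   >S
        [2,3] "today" : (NP/(N\NP))/PP
        [3,5] (N\NP)/PP   <
          [3,4] "with" : N
          [4,5] "quickly" : ((N\NP)/PP)\N
      [5,7] PP   >
        [5,6] "liked" : PP/(NP/N)
        [6,7] "the" : NP/N
  [7,8] "read" : S\PP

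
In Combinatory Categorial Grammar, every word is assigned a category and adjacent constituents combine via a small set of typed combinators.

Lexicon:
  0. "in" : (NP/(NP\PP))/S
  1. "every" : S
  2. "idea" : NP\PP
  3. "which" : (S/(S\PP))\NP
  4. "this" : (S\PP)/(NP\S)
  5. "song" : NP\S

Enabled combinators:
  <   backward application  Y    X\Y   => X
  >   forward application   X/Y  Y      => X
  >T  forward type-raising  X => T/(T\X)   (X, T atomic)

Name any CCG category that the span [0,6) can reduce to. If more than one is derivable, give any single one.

[0,6] S   >
  [0,4] S/(S\PP)   <
    [0,3] NP   >
      [0,2] NP/(NP\PP)   >
        [0,1] "in" : (NP/(NP\PP))/S
        [1,2] "every" : S
      [2,3] "idea" : NP\PP
    [3,4] "which" : (S/(S\PP))\NP
  [4,6] S\PP   >
    [4,5] "this" : (S\PP)/(NP\S)
    [5,6] "song" : NP\S

S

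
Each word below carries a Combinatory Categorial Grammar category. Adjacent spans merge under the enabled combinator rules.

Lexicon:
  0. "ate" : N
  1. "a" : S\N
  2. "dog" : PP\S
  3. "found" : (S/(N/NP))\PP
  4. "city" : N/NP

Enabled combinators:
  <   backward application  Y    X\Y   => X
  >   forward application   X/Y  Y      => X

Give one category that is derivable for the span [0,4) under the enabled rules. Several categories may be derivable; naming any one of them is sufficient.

[0,5] S   >
  [0,4] S/(N/NP)   <
    [0,3] PP   <
      [0,2] S   <
        [0,1] "ate" : N
        [1,2] "a" : S\N
      [2,3] "dog" : PP\S
    [3,4] "found" : (S/(N/NP))\PP
  [4,5] "city" : N/NP

S/(N/NP)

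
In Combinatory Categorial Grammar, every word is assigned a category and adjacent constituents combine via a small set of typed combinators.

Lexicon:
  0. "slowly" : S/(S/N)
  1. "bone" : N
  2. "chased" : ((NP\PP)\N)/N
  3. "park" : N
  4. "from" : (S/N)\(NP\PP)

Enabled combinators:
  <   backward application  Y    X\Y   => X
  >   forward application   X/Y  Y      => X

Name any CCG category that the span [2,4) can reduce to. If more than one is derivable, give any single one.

[0,5] S   >
  [0,1] "slowly" : S/(S/N)
  [1,5] S/N   <
    [1,4] NP\PP   <
      [1,2] "bone" : N
      [2,4] (NP\PP)\N   >
        [2,3] "chased" : ((NP\PP)\N)/N
        [3,4] "park" : N
    [4,5] "from" : (S/N)\(NP\PP)

(NP\PP)\N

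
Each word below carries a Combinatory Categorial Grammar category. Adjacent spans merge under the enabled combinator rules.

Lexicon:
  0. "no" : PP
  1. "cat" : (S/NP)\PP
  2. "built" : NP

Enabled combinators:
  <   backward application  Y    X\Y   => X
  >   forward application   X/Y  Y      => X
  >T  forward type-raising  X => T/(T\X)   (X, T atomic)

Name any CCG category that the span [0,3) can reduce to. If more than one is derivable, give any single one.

[0,3] S   >
  [0,2] S/NP   <
    [0,1] "no" : PP
    [1,2] "cat" : (S/NP)\PP
  [2,3] "built" : NP

S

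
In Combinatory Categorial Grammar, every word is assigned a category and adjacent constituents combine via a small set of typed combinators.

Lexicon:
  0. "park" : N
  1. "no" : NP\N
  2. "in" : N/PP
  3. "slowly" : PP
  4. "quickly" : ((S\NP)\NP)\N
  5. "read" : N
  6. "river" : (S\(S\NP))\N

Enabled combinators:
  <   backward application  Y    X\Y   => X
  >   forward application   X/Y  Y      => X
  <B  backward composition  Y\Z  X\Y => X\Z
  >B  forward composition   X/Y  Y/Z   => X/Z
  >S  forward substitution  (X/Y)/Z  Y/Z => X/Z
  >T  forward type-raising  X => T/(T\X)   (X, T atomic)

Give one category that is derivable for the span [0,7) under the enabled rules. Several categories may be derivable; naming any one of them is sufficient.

S

[0,7] S   <
  [0,5] S\NP   <
    [0,2] NP   <
      [0,1] "park" : N
      [1,2] "no" : NP\N
    [2,5] (S\NP)\NP   <
      [2,4] N   >
        [2,3] "in" : N/PP
        [3,4] "slowly" : PP
      [4,5] "quickly" : ((S\NP)\NP)\N
  [5,7] S\(S\NP)   <
    [5,6] "read" : N
    [6,7] "river" : (S\(S\NP))\N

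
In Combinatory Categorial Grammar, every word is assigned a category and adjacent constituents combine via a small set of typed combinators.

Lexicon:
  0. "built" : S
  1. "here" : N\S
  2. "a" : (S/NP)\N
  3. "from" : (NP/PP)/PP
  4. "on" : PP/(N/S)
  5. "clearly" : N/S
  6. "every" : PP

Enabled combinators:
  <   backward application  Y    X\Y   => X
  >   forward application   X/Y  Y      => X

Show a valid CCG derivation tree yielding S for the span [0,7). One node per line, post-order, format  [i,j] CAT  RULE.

[0,7] S   >
  [0,3] S/NP   <
    [0,2] N   <
      [0,1] "built" : S
      [1,2] "here" : N\S
    [2,3] "a" : (S/NP)\N
  [3,7] NP   >
    [3,6] NP/PP   >
      [3,4] "from" : (NP/PP)/PP
      [4,6] PP   >
        [4,5] "on" : PP/(N/S)
        [5,6] "clearly" : N/S
    [6,7] "every" : PP

[0,1] S  lex  "built"
[1,2] N\S  lex  "here"
[0,2] N  <  k=1
[2,3] (S/NP)\N  lex  "a"
[0,3] S/NP  <  k=2
[3,4] (NP/PP)/PP  lex  "from"
[4,5] PP/(N/S)  lex  "on"
[5,6] N/S  lex  "clearly"
[4,6] PP  >  k=5
[3,6] NP/PP  >  k=4
[6,7] PP  lex  "every"
[3,7] NP  >  k=6
[0,7] S  >  k=3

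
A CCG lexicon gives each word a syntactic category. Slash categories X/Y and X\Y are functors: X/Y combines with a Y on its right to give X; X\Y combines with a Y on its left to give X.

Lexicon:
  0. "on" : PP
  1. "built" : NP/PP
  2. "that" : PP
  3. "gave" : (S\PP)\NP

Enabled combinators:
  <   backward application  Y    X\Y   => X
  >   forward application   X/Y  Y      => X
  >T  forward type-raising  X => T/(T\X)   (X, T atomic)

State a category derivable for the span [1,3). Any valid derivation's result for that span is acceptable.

[0,4] S   <
  [0,1] "on" : PP
  [1,4] S\PP   <
    [1,3] NP   >
      [1,2] "built" : NP/PP
      [2,3] "that" : PP
    [3,4] "gave" : (S\PP)\NP

NP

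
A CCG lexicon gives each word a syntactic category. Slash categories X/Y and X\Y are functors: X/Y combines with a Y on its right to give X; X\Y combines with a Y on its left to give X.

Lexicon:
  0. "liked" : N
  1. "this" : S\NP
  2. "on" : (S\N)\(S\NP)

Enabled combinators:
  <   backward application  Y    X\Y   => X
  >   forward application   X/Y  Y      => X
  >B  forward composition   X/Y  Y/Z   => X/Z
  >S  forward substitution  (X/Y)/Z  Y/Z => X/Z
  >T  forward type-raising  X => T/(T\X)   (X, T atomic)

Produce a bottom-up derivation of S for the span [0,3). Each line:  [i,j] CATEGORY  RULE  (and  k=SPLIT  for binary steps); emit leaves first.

[0,3] S   <
  [0,1] "liked" : N
  [1,3] S\N   <
    [1,2] "this" : S\NP
    [2,3] "on" : (S\N)\(S\NP)

[0,1] N  lex  "liked"
[1,2] S\NP  lex  "this"
[2,3] (S\N)\(S\NP)  lex  "on"
[1,3] S\N  <  k=2
[0,3] S  <  k=1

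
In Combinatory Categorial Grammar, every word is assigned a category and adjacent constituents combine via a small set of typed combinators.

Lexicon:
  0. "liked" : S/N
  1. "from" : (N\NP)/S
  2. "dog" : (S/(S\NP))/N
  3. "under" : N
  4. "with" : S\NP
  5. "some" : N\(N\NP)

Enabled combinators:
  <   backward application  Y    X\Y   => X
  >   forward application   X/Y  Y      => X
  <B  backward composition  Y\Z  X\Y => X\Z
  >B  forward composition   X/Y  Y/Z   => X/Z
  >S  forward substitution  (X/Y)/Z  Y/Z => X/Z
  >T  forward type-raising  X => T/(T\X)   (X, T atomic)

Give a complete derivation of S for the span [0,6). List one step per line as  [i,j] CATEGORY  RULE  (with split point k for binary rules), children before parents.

[0,1] S/N  lex  "liked"
[1,2] (N\NP)/S  lex  "from"
[2,3] (S/(S\NP))/N  lex  "dog"
[3,4] N  lex  "under"
[2,4] S/(S\NP)  >  k=3
[4,5] S\NP  lex  "with"
[2,5] S  >  k=4
[1,5] N\NP  >  k=2
[5,6] N\(N\NP)  lex  "some"
[1,6] N  <  k=5
[0,6] S  >  k=1

[0,6] S   >
  [0,1] "liked" : S/N
  [1,6] N   <
    [1,5] N\NP   >
      [1,2] "from" : (N\NP)/S
      [2,5] S   >
        [2,4] S/(S\NP)   >
          [2,3] "dog" : (S/(S\NP))/N
          [3,4] "under" : N
        [4,5] "with" : S\NP
    [5,6] "some" : N\(N\NP)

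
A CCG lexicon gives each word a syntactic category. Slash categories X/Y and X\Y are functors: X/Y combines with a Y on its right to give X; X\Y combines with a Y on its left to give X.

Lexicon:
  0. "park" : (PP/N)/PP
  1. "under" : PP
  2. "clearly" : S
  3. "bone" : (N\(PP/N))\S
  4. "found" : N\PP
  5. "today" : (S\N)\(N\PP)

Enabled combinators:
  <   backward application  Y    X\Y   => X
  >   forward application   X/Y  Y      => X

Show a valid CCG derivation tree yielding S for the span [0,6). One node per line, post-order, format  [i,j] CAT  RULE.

[0,1] (PP/N)/PP  lex  "park"
[1,2] PP  lex  "under"
[0,2] PP/N  >  k=1
[2,3] S  lex  "clearly"
[3,4] (N\(PP/N))\S  lex  "bone"
[2,4] N\(PP/N)  <  k=3
[0,4] N  <  k=2
[4,5] N\PP  lex  "found"
[5,6] (S\N)\(N\PP)  lex  "today"
[4,6] S\N  <  k=5
[0,6] S  <  k=4

[0,6] S   <
  [0,4] N   <
    [0,2] PP/N   >
      [0,1] "park" : (PP/N)/PP
      [1,2] "under" : PP
    [2,4] N\(PP/N)   <
      [2,3] "clearly" : S
      [3,4] "bone" : (N\(PP/N))\S
  [4,6] S\N   <
    [4,5] "found" : N\PP
    [5,6] "today" : (S\N)\(N\PP)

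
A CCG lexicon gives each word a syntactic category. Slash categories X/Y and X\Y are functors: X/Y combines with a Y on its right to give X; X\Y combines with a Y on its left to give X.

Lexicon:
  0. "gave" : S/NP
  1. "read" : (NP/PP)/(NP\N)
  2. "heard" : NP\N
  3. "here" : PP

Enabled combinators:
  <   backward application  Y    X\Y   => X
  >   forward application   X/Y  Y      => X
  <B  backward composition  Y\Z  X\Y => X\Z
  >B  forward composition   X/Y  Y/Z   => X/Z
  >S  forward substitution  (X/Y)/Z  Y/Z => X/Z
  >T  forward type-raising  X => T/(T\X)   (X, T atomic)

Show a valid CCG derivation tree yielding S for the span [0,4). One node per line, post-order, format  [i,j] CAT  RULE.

[0,4] S   >
  [0,1] "gave" : S/NP
  [1,4] NP   >
    [1,3] NP/PP   >
      [1,2] "read" : (NP/PP)/(NP\N)
      [2,3] "heard" : NP\N
    [3,4] "here" : PP

[0,1] S/NP  lex  "gave"
[1,2] (NP/PP)/(NP\N)  lex  "read"
[2,3] NP\N  lex  "heard"
[1,3] NP/PP  >  k=2
[3,4] PP  lex  "here"
[1,4] NP  >  k=3
[0,4] S  >  k=1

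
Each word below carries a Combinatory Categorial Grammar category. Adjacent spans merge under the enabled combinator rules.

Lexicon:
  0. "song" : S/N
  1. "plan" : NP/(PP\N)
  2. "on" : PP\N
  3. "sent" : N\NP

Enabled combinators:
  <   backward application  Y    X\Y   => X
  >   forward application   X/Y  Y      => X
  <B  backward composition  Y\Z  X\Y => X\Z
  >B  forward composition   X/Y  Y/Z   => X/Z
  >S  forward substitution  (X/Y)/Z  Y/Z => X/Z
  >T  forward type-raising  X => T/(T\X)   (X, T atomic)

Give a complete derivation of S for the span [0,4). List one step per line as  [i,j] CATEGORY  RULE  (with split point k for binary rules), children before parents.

[0,4] S   >
  [0,1] "song" : S/N
  [1,4] N   <
    [1,3] NP   >
      [1,2] "plan" : NP/(PP\N)
      [2,3] "on" : PP\N
    [3,4] "sent" : N\NP

[0,1] S/N  lex  "song"
[1,2] NP/(PP\N)  lex  "plan"
[2,3] PP\N  lex  "on"
[1,3] NP  >  k=2
[3,4] N\NP  lex  "sent"
[1,4] N  <  k=3
[0,4] S  >  k=1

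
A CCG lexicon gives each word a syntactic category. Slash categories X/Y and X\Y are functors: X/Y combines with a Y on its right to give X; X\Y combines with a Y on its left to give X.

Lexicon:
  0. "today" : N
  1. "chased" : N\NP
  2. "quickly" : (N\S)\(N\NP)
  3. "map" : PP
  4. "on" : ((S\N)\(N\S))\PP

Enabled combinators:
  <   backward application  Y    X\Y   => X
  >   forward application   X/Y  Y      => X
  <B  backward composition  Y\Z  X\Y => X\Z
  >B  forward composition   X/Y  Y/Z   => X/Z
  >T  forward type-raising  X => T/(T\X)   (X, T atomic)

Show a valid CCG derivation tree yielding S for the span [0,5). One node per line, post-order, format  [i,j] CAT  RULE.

[0,1] N  lex  "today"
[1,2] N\NP  lex  "chased"
[2,3] (N\S)\(N\NP)  lex  "quickly"
[1,3] N\S  <  k=2
[3,4] PP  lex  "map"
[4,5] ((S\N)\(N\S))\PP  lex  "on"
[3,5] (S\N)\(N\S)  <  k=4
[1,5] S\N  <  k=3
[0,5] S  <  k=1

[0,5] S   <
  [0,1] "today" : N
  [1,5] S\N   <
    [1,3] N\S   <
      [1,2] "chased" : N\NP
      [2,3] "quickly" : (N\S)\(N\NP)
    [3,5] (S\N)\(N\S)   <
      [3,4] "map" : PP
      [4,5] "on" : ((S\N)\(N\S))\PP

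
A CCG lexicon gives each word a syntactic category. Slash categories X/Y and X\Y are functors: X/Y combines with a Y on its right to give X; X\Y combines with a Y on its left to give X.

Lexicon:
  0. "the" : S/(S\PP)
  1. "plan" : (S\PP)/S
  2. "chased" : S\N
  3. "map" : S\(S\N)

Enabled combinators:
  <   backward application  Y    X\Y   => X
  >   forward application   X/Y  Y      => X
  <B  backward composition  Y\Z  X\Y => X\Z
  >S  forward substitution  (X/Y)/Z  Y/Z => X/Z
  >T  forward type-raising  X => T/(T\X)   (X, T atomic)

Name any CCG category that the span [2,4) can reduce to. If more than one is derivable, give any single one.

[0,4] S   >
  [0,1] "the" : S/(S\PP)
  [1,4] S\PP   >
    [1,2] "plan" : (S\PP)/S
    [2,4] S   <
      [2,3] "chased" : S\N
      [3,4] "map" : S\(S\N)

S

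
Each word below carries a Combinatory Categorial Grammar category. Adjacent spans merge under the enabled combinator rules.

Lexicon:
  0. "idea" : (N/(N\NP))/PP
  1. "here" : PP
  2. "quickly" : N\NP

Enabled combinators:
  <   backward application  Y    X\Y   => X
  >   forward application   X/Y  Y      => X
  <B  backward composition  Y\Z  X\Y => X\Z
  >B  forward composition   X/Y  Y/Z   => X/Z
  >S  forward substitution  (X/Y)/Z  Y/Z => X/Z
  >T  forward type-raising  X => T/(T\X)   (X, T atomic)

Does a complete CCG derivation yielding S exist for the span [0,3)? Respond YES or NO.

NO

(N/(N\NP))/PP PP N\NP
CKY chart[0,3] = {N, N/(N\N), NP/(NP\N), PP/(PP\N), S/(S\N)}; S ∉ chart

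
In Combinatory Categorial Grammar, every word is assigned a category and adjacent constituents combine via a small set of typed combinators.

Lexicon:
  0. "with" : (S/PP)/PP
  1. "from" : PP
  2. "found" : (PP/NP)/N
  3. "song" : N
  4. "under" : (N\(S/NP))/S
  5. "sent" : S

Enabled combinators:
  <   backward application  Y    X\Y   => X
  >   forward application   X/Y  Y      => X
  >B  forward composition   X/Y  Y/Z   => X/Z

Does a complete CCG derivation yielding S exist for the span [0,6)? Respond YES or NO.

(S/PP)/PP PP (PP/NP)/N N (N\(S/NP))/S S
CKY chart[0,6] = {N}; S ∉ chart

NO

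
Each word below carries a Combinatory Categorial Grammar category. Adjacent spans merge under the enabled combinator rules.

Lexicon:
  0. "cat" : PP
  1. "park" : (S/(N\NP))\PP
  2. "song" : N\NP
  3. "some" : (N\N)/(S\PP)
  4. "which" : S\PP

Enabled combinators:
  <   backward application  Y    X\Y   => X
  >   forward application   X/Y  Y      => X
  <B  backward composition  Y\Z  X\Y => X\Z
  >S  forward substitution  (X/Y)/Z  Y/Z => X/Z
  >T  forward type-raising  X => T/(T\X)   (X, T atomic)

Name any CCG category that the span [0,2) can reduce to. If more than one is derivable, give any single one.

S/(N\NP)

[0,5] S   >
  [0,2] S/(N\NP)   <
    [0,1] "cat" : PP
    [1,2] "park" : (S/(N\NP))\PP
  [2,5] N\NP   <B
    [2,3] "song" : N\NP
    [3,5] N\N   >
      [3,4] "some" : (N\N)/(S\PP)
      [4,5] "which" : S\PP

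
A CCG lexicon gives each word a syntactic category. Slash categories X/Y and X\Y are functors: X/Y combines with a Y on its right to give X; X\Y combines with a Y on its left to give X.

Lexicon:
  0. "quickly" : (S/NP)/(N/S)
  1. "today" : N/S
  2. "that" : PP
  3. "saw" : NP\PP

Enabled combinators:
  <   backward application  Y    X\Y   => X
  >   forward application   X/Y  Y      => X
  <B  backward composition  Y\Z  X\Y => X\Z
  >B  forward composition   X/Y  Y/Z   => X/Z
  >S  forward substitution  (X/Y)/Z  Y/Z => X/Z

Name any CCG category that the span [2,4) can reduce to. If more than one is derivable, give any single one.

NP

[0,4] S   >
  [0,2] S/NP   >
    [0,1] "quickly" : (S/NP)/(N/S)
    [1,2] "today" : N/S
  [2,4] NP   <
    [2,3] "that" : PP
    [3,4] "saw" : NP\PP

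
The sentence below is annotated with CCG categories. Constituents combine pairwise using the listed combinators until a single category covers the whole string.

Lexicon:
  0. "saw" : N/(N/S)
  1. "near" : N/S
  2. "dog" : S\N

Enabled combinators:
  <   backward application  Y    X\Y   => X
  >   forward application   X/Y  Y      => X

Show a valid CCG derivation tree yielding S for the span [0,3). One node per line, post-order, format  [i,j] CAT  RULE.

[0,1] N/(N/S)  lex  "saw"
[1,2] N/S  lex  "near"
[0,2] N  >  k=1
[2,3] S\N  lex  "dog"
[0,3] S  <  k=2

[0,3] S   <
  [0,2] N   >
    [0,1] "saw" : N/(N/S)
    [1,2] "near" : N/S
  [2,3] "dog" : S\N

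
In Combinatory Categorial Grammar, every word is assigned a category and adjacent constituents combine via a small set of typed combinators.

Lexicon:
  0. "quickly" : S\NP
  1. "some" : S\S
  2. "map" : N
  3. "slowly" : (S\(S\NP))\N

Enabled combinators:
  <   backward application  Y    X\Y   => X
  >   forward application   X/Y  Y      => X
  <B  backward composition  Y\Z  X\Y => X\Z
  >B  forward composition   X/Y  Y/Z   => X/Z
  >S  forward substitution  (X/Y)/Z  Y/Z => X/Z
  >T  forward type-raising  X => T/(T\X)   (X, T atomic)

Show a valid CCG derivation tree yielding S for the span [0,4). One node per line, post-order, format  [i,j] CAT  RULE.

[0,1] S\NP  lex  "quickly"
[1,2] S\S  lex  "some"
[0,2] S\NP  <B  k=1
[2,3] N  lex  "map"
[3,4] (S\(S\NP))\N  lex  "slowly"
[2,4] S\(S\NP)  <  k=3
[0,4] S  <  k=2

[0,4] S   <
  [0,2] S\NP   <B
    [0,1] "quickly" : S\NP
    [1,2] "some" : S\S
  [2,4] S\(S\NP)   <
    [2,3] "map" : N
    [3,4] "slowly" : (S\(S\NP))\N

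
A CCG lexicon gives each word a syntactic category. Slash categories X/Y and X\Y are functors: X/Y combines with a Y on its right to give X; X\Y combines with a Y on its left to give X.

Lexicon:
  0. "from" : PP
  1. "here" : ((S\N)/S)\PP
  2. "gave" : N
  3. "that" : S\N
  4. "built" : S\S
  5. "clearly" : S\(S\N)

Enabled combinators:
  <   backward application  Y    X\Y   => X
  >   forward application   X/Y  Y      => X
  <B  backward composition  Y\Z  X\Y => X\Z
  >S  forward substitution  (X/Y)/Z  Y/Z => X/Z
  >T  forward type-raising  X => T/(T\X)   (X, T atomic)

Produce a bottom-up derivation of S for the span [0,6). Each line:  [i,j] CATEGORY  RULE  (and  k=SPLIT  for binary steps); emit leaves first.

[0,1] PP  lex  "from"
[1,2] ((S\N)/S)\PP  lex  "here"
[0,2] (S\N)/S  <  k=1
[2,3] N  lex  "gave"
[2,3] S/(S\N)  >T
[3,4] S\N  lex  "that"
[4,5] S\S  lex  "built"
[3,5] S\N  <B  k=4
[2,5] S  >  k=3
[0,5] S\N  >  k=2
[5,6] S\(S\N)  lex  "clearly"
[0,6] S  <  k=5

[0,6] S   <
  [0,5] S\N   >
    [0,2] (S\N)/S   <
      [0,1] "from" : PP
      [1,2] "here" : ((S\N)/S)\PP
    [2,5] S   >
      [2,3] S/(S\N)   >T
        [2,3] "gave" : N
      [3,5] S\N   <B
        [3,4] "that" : S\N
        [4,5] "built" : S\S
  [5,6] "clearly" : S\(S\N)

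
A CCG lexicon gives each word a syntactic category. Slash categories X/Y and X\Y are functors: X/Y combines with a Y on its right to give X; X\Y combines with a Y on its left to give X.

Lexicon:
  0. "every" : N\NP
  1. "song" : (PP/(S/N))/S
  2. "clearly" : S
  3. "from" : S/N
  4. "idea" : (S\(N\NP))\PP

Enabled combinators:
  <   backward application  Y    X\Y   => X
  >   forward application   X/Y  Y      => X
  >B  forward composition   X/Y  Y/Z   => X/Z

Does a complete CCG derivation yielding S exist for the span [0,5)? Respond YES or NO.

[0,5] S   <
  [0,1] "every" : N\NP
  [1,5] S\(N\NP)   <
    [1,4] PP   >
      [1,3] PP/(S/N)   >
        [1,2] "song" : (PP/(S/N))/S
        [2,3] "clearly" : S
      [3,4] "from" : S/N
    [4,5] "idea" : (S\(N\NP))\PP

YES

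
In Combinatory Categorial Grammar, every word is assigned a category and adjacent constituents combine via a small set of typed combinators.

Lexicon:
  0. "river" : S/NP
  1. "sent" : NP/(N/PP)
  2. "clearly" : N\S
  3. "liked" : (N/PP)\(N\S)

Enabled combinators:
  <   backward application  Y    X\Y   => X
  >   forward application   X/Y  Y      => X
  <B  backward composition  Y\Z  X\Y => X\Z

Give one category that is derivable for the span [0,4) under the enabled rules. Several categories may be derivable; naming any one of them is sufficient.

[0,4] S   >
  [0,1] "river" : S/NP
  [1,4] NP   >
    [1,2] "sent" : NP/(N/PP)
    [2,4] N/PP   <
      [2,3] "clearly" : N\S
      [3,4] "liked" : (N/PP)\(N\S)

S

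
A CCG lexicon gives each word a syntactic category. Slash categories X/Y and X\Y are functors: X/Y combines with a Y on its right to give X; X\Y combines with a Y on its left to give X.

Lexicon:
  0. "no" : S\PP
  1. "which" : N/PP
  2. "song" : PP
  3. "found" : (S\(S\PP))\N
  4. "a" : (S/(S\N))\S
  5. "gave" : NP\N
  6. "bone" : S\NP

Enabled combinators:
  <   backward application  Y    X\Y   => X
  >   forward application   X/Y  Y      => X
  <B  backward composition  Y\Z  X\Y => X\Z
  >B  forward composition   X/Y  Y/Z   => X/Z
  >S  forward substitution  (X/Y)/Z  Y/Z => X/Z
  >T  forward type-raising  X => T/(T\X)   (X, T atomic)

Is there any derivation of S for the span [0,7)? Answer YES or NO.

[0,7] S   >
  [0,5] S/(S\N)   <
    [0,4] S   <
      [0,1] "no" : S\PP
      [1,4] S\(S\PP)   <
        [1,3] N   >
          [1,2] "which" : N/PP
          [2,3] "song" : PP
        [3,4] "found" : (S\(S\PP))\N
    [4,5] "a" : (S/(S\N))\S
  [5,7] S\N   <B
    [5,6] "gave" : NP\N
    [6,7] "bone" : S\NP

YES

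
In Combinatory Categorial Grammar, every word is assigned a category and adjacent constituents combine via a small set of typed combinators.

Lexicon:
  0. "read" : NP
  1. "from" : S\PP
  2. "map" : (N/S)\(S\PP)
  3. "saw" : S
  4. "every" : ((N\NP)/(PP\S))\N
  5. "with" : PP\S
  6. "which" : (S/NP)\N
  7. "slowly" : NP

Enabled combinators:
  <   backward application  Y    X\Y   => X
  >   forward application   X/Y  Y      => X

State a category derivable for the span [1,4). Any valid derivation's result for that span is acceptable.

N

[0,8] S   >
  [0,7] S/NP   <
    [0,6] N   <
      [0,1] "read" : NP
      [1,6] N\NP   >
        [1,5] (N\NP)/(PP\S)   <
          [1,4] N   >
            [1,3] N/S   <
              [1,2] "from" : S\PP
              [2,3] "map" : (N/S)\(S\PP)
            [3,4] "saw" : S
          [4,5] "every" : ((N\NP)/(PP\S))\N
        [5,6] "with" : PP\S
    [6,7] "which" : (S/NP)\N
  [7,8] "slowly" : NP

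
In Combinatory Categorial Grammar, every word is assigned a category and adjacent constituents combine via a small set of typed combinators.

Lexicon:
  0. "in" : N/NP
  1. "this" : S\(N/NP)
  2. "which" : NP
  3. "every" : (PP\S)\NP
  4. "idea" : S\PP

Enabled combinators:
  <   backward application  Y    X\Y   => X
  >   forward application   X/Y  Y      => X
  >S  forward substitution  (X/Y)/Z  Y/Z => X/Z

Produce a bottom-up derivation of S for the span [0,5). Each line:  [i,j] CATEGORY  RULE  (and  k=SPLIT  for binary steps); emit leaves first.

[0,5] S   <
  [0,4] PP   <
    [0,2] S   <
      [0,1] "in" : N/NP
      [1,2] "this" : S\(N/NP)
    [2,4] PP\S   <
      [2,3] "which" : NP
      [3,4] "every" : (PP\S)\NP
  [4,5] "idea" : S\PP

[0,1] N/NP  lex  "in"
[1,2] S\(N/NP)  lex  "this"
[0,2] S  <  k=1
[2,3] NP  lex  "which"
[3,4] (PP\S)\NP  lex  "every"
[2,4] PP\S  <  k=3
[0,4] PP  <  k=2
[4,5] S\PP  lex  "idea"
[0,5] S  <  k=4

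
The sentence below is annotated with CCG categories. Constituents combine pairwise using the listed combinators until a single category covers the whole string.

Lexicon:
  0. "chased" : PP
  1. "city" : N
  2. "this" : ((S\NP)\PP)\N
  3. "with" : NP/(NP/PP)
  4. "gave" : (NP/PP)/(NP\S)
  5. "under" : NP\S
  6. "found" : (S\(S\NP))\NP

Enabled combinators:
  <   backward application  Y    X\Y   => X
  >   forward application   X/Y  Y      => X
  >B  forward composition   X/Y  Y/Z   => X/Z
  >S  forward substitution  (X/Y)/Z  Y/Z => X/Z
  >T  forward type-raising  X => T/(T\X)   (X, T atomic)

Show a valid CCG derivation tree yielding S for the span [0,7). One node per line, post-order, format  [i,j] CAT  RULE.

[0,7] S   <
  [0,3] S\NP   <
    [0,1] "chased" : PP
    [1,3] (S\NP)\PP   <
      [1,2] "city" : N
      [2,3] "this" : ((S\NP)\PP)\N
  [3,7] S\(S\NP)   <
    [3,6] NP   >
      [3,4] "with" : NP/(NP/PP)
      [4,6] NP/PP   >
        [4,5] "gave" : (NP/PP)/(NP\S)
        [5,6] "under" : NP\S
    [6,7] "found" : (S\(S\NP))\NP

[0,1] PP  lex  "chased"
[1,2] N  lex  "city"
[2,3] ((S\NP)\PP)\N  lex  "this"
[1,3] (S\NP)\PP  <  k=2
[0,3] S\NP  <  k=1
[3,4] NP/(NP/PP)  lex  "with"
[4,5] (NP/PP)/(NP\S)  lex  "gave"
[5,6] NP\S  lex  "under"
[4,6] NP/PP  >  k=5
[3,6] NP  >  k=4
[6,7] (S\(S\NP))\NP  lex  "found"
[3,7] S\(S\NP)  <  k=6
[0,7] S  <  k=3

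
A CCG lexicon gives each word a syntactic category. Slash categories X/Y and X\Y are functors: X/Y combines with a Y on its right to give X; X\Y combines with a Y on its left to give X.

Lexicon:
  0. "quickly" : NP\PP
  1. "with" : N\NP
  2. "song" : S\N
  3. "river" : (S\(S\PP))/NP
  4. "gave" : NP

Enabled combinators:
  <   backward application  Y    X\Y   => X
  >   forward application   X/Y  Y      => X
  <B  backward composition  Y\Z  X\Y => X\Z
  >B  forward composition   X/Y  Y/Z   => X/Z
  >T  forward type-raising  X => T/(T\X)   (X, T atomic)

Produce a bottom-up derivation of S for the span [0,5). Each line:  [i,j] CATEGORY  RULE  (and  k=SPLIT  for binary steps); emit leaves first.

[0,5] S   <
  [0,3] S\PP   <B
    [0,1] "quickly" : NP\PP
    [1,3] S\NP   <B
      [1,2] "with" : N\NP
      [2,3] "song" : S\N
  [3,5] S\(S\PP)   >
    [3,4] "river" : (S\(S\PP))/NP
    [4,5] "gave" : NP

[0,1] NP\PP  lex  "quickly"
[1,2] N\NP  lex  "with"
[2,3] S\N  lex  "song"
[1,3] S\NP  <B  k=2
[0,3] S\PP  <B  k=1
[3,4] (S\(S\PP))/NP  lex  "river"
[4,5] NP  lex  "gave"
[3,5] S\(S\PP)  >  k=4
[0,5] S  <  k=3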